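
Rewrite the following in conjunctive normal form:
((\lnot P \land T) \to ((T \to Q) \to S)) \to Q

((\lnot P \land T) \to ((T \to Q) \to S)) \to Q
≡ \lnot ((\lnot P \land T) \to ((T \to Q) \to S)) \lor Q
≡ \lnot (\lnot (\lnot P \land T) \lor ((T \to Q) \to S)) \lor Q
≡ \lnot (\lnot (\lnot P \land T) \lor \lnot (T \to Q) \lor S) \lor Q
≡ \lnot (\lnot (\lnot P \land T) \lor \lnot (\lnot T \lor Q) \lor S) \lor Q
≡ (\lnot \lnot (\lnot P \land T) \land \lnot \lnot (\lnot T \lor Q) \land \lnot S) \lor Q
≡ (\lnot P \land T \land \lnot \lnot (\lnot T \lor Q) \land \lnot S) \lor Q
≡ (\lnot P \land T \land (\lnot T \lor Q) \land \lnot S) \lor Q
≡ (\lnot P \lor Q) \land (T \lor Q) \land (\lnot T \lor Q \lor Q) \land (\lnot S \lor Q)
≡ (\lnot P \lor Q) \land (T \lor Q) \land (\lnot T \lor Q) \land (\lnot S \lor Q)

(\lnot P \lor Q) \land (T \lor Q) \land (\lnot T \lor Q) \land (\lnot S \lor Q)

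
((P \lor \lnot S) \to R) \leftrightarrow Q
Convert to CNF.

((P \lor \lnot S) \to R) \leftrightarrow Q
≡ (((P \lor \lnot S) \to R) \to Q) \land (Q \to ((P \lor \lnot S) \to R))   [eliminate \leftrightarrow]
≡ (\lnot ((P \lor \lnot S) \to R) \lor Q) \land (Q \to ((P \lor \lnot S) \to R))   [eliminate \to]
≡ (\lnot (\lnot (P \lor \lnot S) \lor R) \lor Q) \land (Q \to ((P \lor \lnot S) \to R))   [eliminate \to]
≡ (\lnot (\lnot (P \lor \lnot S) \lor R) \lor Q) \land (\lnot Q \lor ((P \lor \lnot S) \to R))   [eliminate \to]
≡ (\lnot (\lnot (P \lor \lnot S) \lor R) \lor Q) \land (\lnot Q \lor \lnot (P \lor \lnot S) \lor R)   [eliminate \to]
≡ ((\lnot \lnot (P \lor \lnot S) \land \lnot R) \lor Q) \land (\lnot Q \lor \lnot (P \lor \lnot S) \lor R)   [De Morgan]
≡ (((P \lor \lnot S) \land \lnot R) \lor Q) \land (\lnot Q \lor \lnot (P \lor \lnot S) \lor R)   [double negation]
≡ (((P \lor \lnot S) \land \lnot R) \lor Q) \land (\lnot Q \lor (\lnot P \land \lnot \lnot S) \lor R)   [De Morgan]
≡ (((P \lor \lnot S) \land \lnot R) \lor Q) \land (\lnot Q \lor (\lnot P \land S) \lor R)   [double negation]
≡ (P \lor \lnot S \lor Q) \land (\lnot R \lor Q) \land (\lnot Q \lor \lnot P \lor R) \land (\lnot Q \lor S \lor R)   [distribute \lor over \land]

(P \lor \lnot S \lor Q) \land (\lnot R \lor Q) \land (\lnot Q \lor \lnot P \lor R) \land (\lnot Q \lor S \lor R)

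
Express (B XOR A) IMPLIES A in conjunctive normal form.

NOT B OR A

(B XOR A) IMPLIES A
⇔ NOT (B XOR A) OR A   [eliminate IMPLIES]
⇔ NOT ((B OR A) AND NOT (B AND A)) OR A   [expand XOR]
⇔ NOT (B OR A) OR NOT NOT (B AND A) OR A   [De Morgan]
⇔ (NOT B AND NOT A) OR NOT NOT (B AND A) OR A   [De Morgan]
⇔ (NOT B AND NOT A) OR (B AND A) OR A   [double negation]
⇔ (NOT B OR B OR A) AND (NOT B OR A OR A) AND (NOT A OR B OR A) AND (NOT A OR A OR A)   [distribute OR over AND]
⇔ NOT B OR A   [simplify]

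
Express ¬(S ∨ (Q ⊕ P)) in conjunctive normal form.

¬(S ∨ (Q ⊕ P))
≡ ¬(S ∨ ((Q ∨ P) ∧ ¬(Q ∧ P)))   [expand ⊕]
≡ ¬S ∧ ¬((Q ∨ P) ∧ ¬(Q ∧ P))   [De Morgan]
≡ ¬S ∧ (¬(Q ∨ P) ∨ ¬¬(Q ∧ P))   [De Morgan]
≡ ¬S ∧ ((¬Q ∧ ¬P) ∨ ¬¬(Q ∧ P))   [De Morgan]
≡ ¬S ∧ ((¬Q ∧ ¬P) ∨ (Q ∧ P))   [double negation]
≡ ¬S ∧ (¬Q ∨ Q) ∧ (¬Q ∨ P) ∧ (¬P ∨ Q) ∧ (¬P ∨ P)   [distribute ∨ over ∧]
≡ ¬S ∧ (¬Q ∨ P) ∧ (¬P ∨ Q)   [simplify]

¬S ∧ (¬Q ∨ P) ∧ (¬P ∨ Q)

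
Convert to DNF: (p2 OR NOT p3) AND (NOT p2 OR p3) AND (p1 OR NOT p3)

(p2 OR NOT p3) AND (NOT p2 OR p3) AND (p1 OR NOT p3)
≡ (p2 AND NOT p2 AND p1) OR (p2 AND NOT p2 AND NOT p3) OR (p2 AND p3 AND p1) OR (p2 AND p3 AND NOT p3) OR (NOT p3 AND NOT p2 AND p1) OR (NOT p3 AND NOT p2 AND NOT p3) OR (NOT p3 AND p3 AND p1) OR (NOT p3 AND p3 AND NOT p3)   — distribute AND over OR
≡ (p2 AND p3 AND p1) OR (NOT p3 AND NOT p2)   — simplify

(p2 AND p3 AND p1) OR (NOT p3 AND NOT p2)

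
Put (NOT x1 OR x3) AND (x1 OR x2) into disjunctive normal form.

(NOT x1 AND x2) OR (x3 AND x1) OR (x3 AND x2)

(NOT x1 OR x3) AND (x1 OR x2)
= (NOT x1 AND x1) OR (NOT x1 AND x2) OR (x3 AND x1) OR (x3 AND x2)   [distribute AND over OR]
= (NOT x1 AND x2) OR (x3 AND x1) OR (x3 AND x2)   [simplify]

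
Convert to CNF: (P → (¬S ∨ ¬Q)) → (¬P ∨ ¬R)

(S ∨ ¬P ∨ ¬R) ∧ (Q ∨ ¬P ∨ ¬R)

(P → (¬S ∨ ¬Q)) → (¬P ∨ ¬R)
⇔ ¬(P → (¬S ∨ ¬Q)) ∨ ¬P ∨ ¬R   [eliminate →]
⇔ ¬(¬P ∨ ¬S ∨ ¬Q) ∨ ¬P ∨ ¬R   [eliminate →]
⇔ (¬¬P ∧ ¬¬S ∧ ¬¬Q) ∨ ¬P ∨ ¬R   [De Morgan]
⇔ (P ∧ ¬¬S ∧ ¬¬Q) ∨ ¬P ∨ ¬R   [double negation]
⇔ (P ∧ S ∧ ¬¬Q) ∨ ¬P ∨ ¬R   [double negation]
⇔ (P ∧ S ∧ Q) ∨ ¬P ∨ ¬R   [double negation]
⇔ (P ∨ ¬P ∨ ¬R) ∧ (S ∨ ¬P ∨ ¬R) ∧ (Q ∨ ¬P ∨ ¬R)   [distribute ∨ over ∧]
⇔ (S ∨ ¬P ∨ ¬R) ∧ (Q ∨ ¬P ∨ ¬R)   [simplify]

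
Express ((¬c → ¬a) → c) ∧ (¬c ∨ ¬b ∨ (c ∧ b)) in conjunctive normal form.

((¬c → ¬a) → c) ∧ (¬c ∨ ¬b ∨ (c ∧ b))
≡ (¬(¬c → ¬a) ∨ c) ∧ (¬c ∨ ¬b ∨ (c ∧ b))
≡ (¬(¬¬c ∨ ¬a) ∨ c) ∧ (¬c ∨ ¬b ∨ (c ∧ b))
≡ ((¬¬¬c ∧ ¬¬a) ∨ c) ∧ (¬c ∨ ¬b ∨ (c ∧ b))
≡ ((¬c ∧ ¬¬a) ∨ c) ∧ (¬c ∨ ¬b ∨ (c ∧ b))
≡ ((¬c ∧ a) ∨ c) ∧ (¬c ∨ ¬b ∨ (c ∧ b))
≡ (¬c ∨ c) ∧ (a ∨ c) ∧ (¬c ∨ ¬b ∨ c) ∧ (¬c ∨ ¬b ∨ b)
≡ a ∨ c

a ∨ c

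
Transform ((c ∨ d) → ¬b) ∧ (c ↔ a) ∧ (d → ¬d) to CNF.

(¬c ∨ ¬b) ∧ (¬c ∨ a) ∧ (¬a ∨ c) ∧ ¬d

((c ∨ d) → ¬b) ∧ (c ↔ a) ∧ (d → ¬d)
⇔ (¬(c ∨ d) ∨ ¬b) ∧ (c ↔ a) ∧ (d → ¬d)   [eliminate →]
⇔ (¬(c ∨ d) ∨ ¬b) ∧ (c → a) ∧ (a → c) ∧ (d → ¬d)   [eliminate ↔]
⇔ (¬(c ∨ d) ∨ ¬b) ∧ (¬c ∨ a) ∧ (a → c) ∧ (d → ¬d)   [eliminate →]
⇔ (¬(c ∨ d) ∨ ¬b) ∧ (¬c ∨ a) ∧ (¬a ∨ c) ∧ (d → ¬d)   [eliminate →]
⇔ (¬(c ∨ d) ∨ ¬b) ∧ (¬c ∨ a) ∧ (¬a ∨ c) ∧ (¬d ∨ ¬d)   [eliminate →]
⇔ ((¬c ∧ ¬d) ∨ ¬b) ∧ (¬c ∨ a) ∧ (¬a ∨ c) ∧ (¬d ∨ ¬d)   [De Morgan]
⇔ (¬c ∨ ¬b) ∧ (¬d ∨ ¬b) ∧ (¬c ∨ a) ∧ (¬a ∨ c) ∧ (¬d ∨ ¬d)   [distribute ∨ over ∧]
⇔ (¬c ∨ ¬b) ∧ (¬c ∨ a) ∧ (¬a ∨ c) ∧ ¬d   [simplify]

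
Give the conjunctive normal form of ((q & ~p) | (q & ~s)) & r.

q & (~p | ~s) & r

((q & ~p) | (q & ~s)) & r
⇔ (q | q) & (q | ~s) & (~p | q) & (~p | ~s) & r   (distribute | over &)
⇔ q & (~p | ~s) & r   (simplify)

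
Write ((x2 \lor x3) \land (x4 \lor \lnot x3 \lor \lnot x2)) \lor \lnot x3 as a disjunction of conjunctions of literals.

((x2 \lor x3) \land (x4 \lor \lnot x3 \lor \lnot x2)) \lor \lnot x3
≡ (x2 \land x4) \lor (x2 \land \lnot x3) \lor (x2 \land \lnot x2) \lor (x3 \land x4) \lor (x3 \land \lnot x3) \lor (x3 \land \lnot x2) \lor \lnot x3   (distribute \land over \lor)
≡ (x2 \land x4) \lor (x3 \land x4) \lor (x3 \land \lnot x2) \lor \lnot x3   (simplify)

(x2 \land x4) \lor (x3 \land x4) \lor (x3 \land \lnot x2) \lor \lnot x3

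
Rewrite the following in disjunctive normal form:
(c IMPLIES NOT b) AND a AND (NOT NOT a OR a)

(c IMPLIES NOT b) AND a AND (NOT NOT a OR a)
≡ (NOT c OR NOT b) AND a AND (NOT NOT a OR a)   [eliminate IMPLIES]
≡ (NOT c OR NOT b) AND a AND (a OR a)   [double negation]
≡ (NOT c AND a AND a) OR (NOT c AND a AND a) OR (NOT b AND a AND a) OR (NOT b AND a AND a)   [distribute AND over OR]
≡ (NOT c AND a) OR (NOT b AND a)   [simplify]

(NOT c AND a) OR (NOT b AND a)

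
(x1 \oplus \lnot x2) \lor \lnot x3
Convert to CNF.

(x1 \lor \lnot x2 \lor \lnot x3) \land (\lnot x1 \lor x2 \lor \lnot x3)

(x1 \oplus \lnot x2) \lor \lnot x3
≡ ((x1 \lor \lnot x2) \land \lnot (x1 \land \lnot x2)) \lor \lnot x3   (expand \oplus)
≡ ((x1 \lor \lnot x2) \land (\lnot x1 \lor \lnot \lnot x2)) \lor \lnot x3   (De Morgan)
≡ ((x1 \lor \lnot x2) \land (\lnot x1 \lor x2)) \lor \lnot x3   (double negation)
≡ (x1 \lor \lnot x2 \lor \lnot x3) \land (\lnot x1 \lor x2 \lor \lnot x3)   (distribute \lor over \land)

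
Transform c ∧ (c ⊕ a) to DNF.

c ∧ ¬a

c ∧ (c ⊕ a)
⇔ c ∧ (c ∧ ¬a ∨ ¬c ∧ a)   [expand ⊕]
⇔ c ∧ c ∧ ¬a ∨ c ∧ ¬c ∧ a   [distribute ∧ over ∨]
⇔ c ∧ ¬a   [simplify]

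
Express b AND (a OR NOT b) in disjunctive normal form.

b AND (a OR NOT b)
≡ (b AND a) OR (b AND NOT b)   (distribute AND over OR)
≡ b AND a   (simplify)

b AND a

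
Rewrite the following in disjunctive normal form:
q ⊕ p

(q ∧ ¬p) ∨ (¬q ∧ p)

q ⊕ p
≡ (q ∧ ¬p) ∨ (¬q ∧ p)   [expand ⊕]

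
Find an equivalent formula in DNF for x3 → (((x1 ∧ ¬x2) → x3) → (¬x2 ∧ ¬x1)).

x3 → (((x1 ∧ ¬x2) → x3) → (¬x2 ∧ ¬x1))
= ¬x3 ∨ (((x1 ∧ ¬x2) → x3) → (¬x2 ∧ ¬x1))   [eliminate →]
= ¬x3 ∨ ¬((x1 ∧ ¬x2) → x3) ∨ (¬x2 ∧ ¬x1)   [eliminate →]
= ¬x3 ∨ ¬(¬(x1 ∧ ¬x2) ∨ x3) ∨ (¬x2 ∧ ¬x1)   [eliminate →]
= ¬x3 ∨ (¬¬(x1 ∧ ¬x2) ∧ ¬x3) ∨ (¬x2 ∧ ¬x1)   [De Morgan]
= ¬x3 ∨ (x1 ∧ ¬x2 ∧ ¬x3) ∨ (¬x2 ∧ ¬x1)   [double negation]
= ¬x3 ∨ (¬x2 ∧ ¬x1)   [simplify]

¬x3 ∨ (¬x2 ∧ ¬x1)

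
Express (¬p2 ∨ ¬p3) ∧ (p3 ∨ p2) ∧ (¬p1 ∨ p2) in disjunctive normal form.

(¬p2 ∧ p3 ∧ ¬p1) ∨ (¬p3 ∧ p2)

(¬p2 ∨ ¬p3) ∧ (p3 ∨ p2) ∧ (¬p1 ∨ p2)
= (¬p2 ∧ p3 ∧ ¬p1) ∨ (¬p2 ∧ p3 ∧ p2) ∨ (¬p2 ∧ p2 ∧ ¬p1) ∨ (¬p2 ∧ p2 ∧ p2) ∨ (¬p3 ∧ p3 ∧ ¬p1) ∨ (¬p3 ∧ p3 ∧ p2) ∨ (¬p3 ∧ p2 ∧ ¬p1) ∨ (¬p3 ∧ p2 ∧ p2)   [distribute ∧ over ∨]
= (¬p2 ∧ p3 ∧ ¬p1) ∨ (¬p3 ∧ p2)   [simplify]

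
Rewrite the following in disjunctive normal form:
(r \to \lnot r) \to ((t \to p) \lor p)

r \lor \lnot t \lor p

(r \to \lnot r) \to ((t \to p) \lor p)
⇔ \lnot (r \to \lnot r) \lor (t \to p) \lor p   — eliminate \to
⇔ \lnot (\lnot r \lor \lnot r) \lor (t \to p) \lor p   — eliminate \to
⇔ \lnot (\lnot r \lor \lnot r) \lor \lnot t \lor p \lor p   — eliminate \to
⇔ (\lnot \lnot r \land \lnot \lnot r) \lor \lnot t \lor p \lor p   — De Morgan
⇔ (r \land \lnot \lnot r) \lor \lnot t \lor p \lor p   — double negation
⇔ (r \land r) \lor \lnot t \lor p \lor p   — double negation
⇔ r \lor \lnot t \lor p   — simplify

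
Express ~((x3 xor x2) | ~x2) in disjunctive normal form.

~((x3 xor x2) | ~x2)
⇔ ~((x3 & ~x2) | (~x3 & x2) | ~x2)   [expand xor]
⇔ ~(x3 & ~x2) & ~(~x3 & x2) & ~~x2   [De Morgan]
⇔ (~x3 | ~~x2) & ~(~x3 & x2) & ~~x2   [De Morgan]
⇔ (~x3 | x2) & ~(~x3 & x2) & ~~x2   [double negation]
⇔ (~x3 | x2) & (~~x3 | ~x2) & ~~x2   [De Morgan]
⇔ (~x3 | x2) & (x3 | ~x2) & ~~x2   [double negation]
⇔ (~x3 | x2) & (x3 | ~x2) & x2   [double negation]
⇔ (~x3 & x3 & x2) | (~x3 & ~x2 & x2) | (x2 & x3 & x2) | (x2 & ~x2 & x2)   [distribute & over |]
⇔ x2 & x3   [simplify]

x2 & x3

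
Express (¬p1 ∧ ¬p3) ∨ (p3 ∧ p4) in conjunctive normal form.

(¬p1 ∨ p3) ∧ (¬p1 ∨ p4) ∧ (¬p3 ∨ p4)

(¬p1 ∧ ¬p3) ∨ (p3 ∧ p4)
≡ (¬p1 ∨ p3) ∧ (¬p1 ∨ p4) ∧ (¬p3 ∨ p3) ∧ (¬p3 ∨ p4)   [distribute ∨ over ∧]
≡ (¬p1 ∨ p3) ∧ (¬p1 ∨ p4) ∧ (¬p3 ∨ p4)   [simplify]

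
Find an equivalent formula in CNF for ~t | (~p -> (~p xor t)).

~t | p

~t | (~p -> (~p xor t))
= ~t | ~~p | (~p xor t)   (eliminate ->)
= ~t | ~~p | ((~p | t) & ~(~p & t))   (expand xor)
= ~t | p | ((~p | t) & ~(~p & t))   (double negation)
= ~t | p | ((~p | t) & (~~p | ~t))   (De Morgan)
= ~t | p | ((~p | t) & (p | ~t))   (double negation)
= (~t | p | ~p | t) & (~t | p | p | ~t)   (distribute | over &)
= ~t | p   (simplify)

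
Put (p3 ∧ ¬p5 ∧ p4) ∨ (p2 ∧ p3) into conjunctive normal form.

p3 ∧ (¬p5 ∨ p2) ∧ (p4 ∨ p2)

(p3 ∧ ¬p5 ∧ p4) ∨ (p2 ∧ p3)
⇔ (p3 ∨ p2) ∧ (p3 ∨ p3) ∧ (¬p5 ∨ p2) ∧ (¬p5 ∨ p3) ∧ (p4 ∨ p2) ∧ (p4 ∨ p3)   [distribute ∨ over ∧]
⇔ p3 ∧ (¬p5 ∨ p2) ∧ (p4 ∨ p2)   [simplify]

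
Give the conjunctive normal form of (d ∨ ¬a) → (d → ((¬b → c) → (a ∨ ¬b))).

¬d ∨ ¬b ∨ a

(d ∨ ¬a) → (d → ((¬b → c) → (a ∨ ¬b)))
≡ ¬(d ∨ ¬a) ∨ (d → ((¬b → c) → (a ∨ ¬b)))   (eliminate →)
≡ ¬(d ∨ ¬a) ∨ ¬d ∨ ((¬b → c) → (a ∨ ¬b))   (eliminate →)
≡ ¬(d ∨ ¬a) ∨ ¬d ∨ ¬(¬b → c) ∨ a ∨ ¬b   (eliminate →)
≡ ¬(d ∨ ¬a) ∨ ¬d ∨ ¬(¬¬b ∨ c) ∨ a ∨ ¬b   (eliminate →)
≡ (¬d ∧ ¬¬a) ∨ ¬d ∨ ¬(¬¬b ∨ c) ∨ a ∨ ¬b   (De Morgan)
≡ (¬d ∧ a) ∨ ¬d ∨ ¬(¬¬b ∨ c) ∨ a ∨ ¬b   (double negation)
≡ (¬d ∧ a) ∨ ¬d ∨ (¬¬¬b ∧ ¬c) ∨ a ∨ ¬b   (De Morgan)
≡ (¬d ∧ a) ∨ ¬d ∨ (¬b ∧ ¬c) ∨ a ∨ ¬b   (double negation)
≡ (¬d ∨ ¬d ∨ ¬b ∨ a ∨ ¬b) ∧ (¬d ∨ ¬d ∨ ¬c ∨ a ∨ ¬b) ∧ (a ∨ ¬d ∨ ¬b ∨ a ∨ ¬b) ∧ (a ∨ ¬d ∨ ¬c ∨ a ∨ ¬b)   (distribute ∨ over ∧)
≡ ¬d ∨ ¬b ∨ a   (simplify)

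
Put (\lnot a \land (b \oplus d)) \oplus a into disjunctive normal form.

(\lnot a \land b \land \lnot d) \lor (\lnot a \land \lnot b \land d) \lor a

(\lnot a \land (b \oplus d)) \oplus a
≡ (\lnot a \land (b \oplus d) \land \lnot a) \lor (\lnot (\lnot a \land (b \oplus d)) \land a)   [expand \oplus]
≡ (\lnot a \land ((b \land \lnot d) \lor (\lnot b \land d)) \land \lnot a) \lor (\lnot (\lnot a \land (b \oplus d)) \land a)   [expand \oplus]
≡ (\lnot a \land ((b \land \lnot d) \lor (\lnot b \land d)) \land \lnot a) \lor (\lnot (\lnot a \land ((b \land \lnot d) \lor (\lnot b \land d))) \land a)   [expand \oplus]
≡ (\lnot a \land ((b \land \lnot d) \lor (\lnot b \land d)) \land \lnot a) \lor ((\lnot \lnot a \lor \lnot ((b \land \lnot d) \lor (\lnot b \land d))) \land a)   [De Morgan]
≡ (\lnot a \land ((b \land \lnot d) \lor (\lnot b \land d)) \land \lnot a) \lor ((a \lor \lnot ((b \land \lnot d) \lor (\lnot b \land d))) \land a)   [double negation]
≡ (\lnot a \land ((b \land \lnot d) \lor (\lnot b \land d)) \land \lnot a) \lor ((a \lor (\lnot (b \land \lnot d) \land \lnot (\lnot b \land d))) \land a)   [De Morgan]
≡ (\lnot a \land ((b \land \lnot d) \lor (\lnot b \land d)) \land \lnot a) \lor ((a \lor ((\lnot b \lor \lnot \lnot d) \land \lnot (\lnot b \land d))) \land a)   [De Morgan]
≡ (\lnot a \land ((b \land \lnot d) \lor (\lnot b \land d)) \land \lnot a) \lor ((a \lor ((\lnot b \lor d) \land \lnot (\lnot b \land d))) \land a)   [double negation]
≡ (\lnot a \land ((b \land \lnot d) \lor (\lnot b \land d)) \land \lnot a) \lor ((a \lor ((\lnot b \lor d) \land (\lnot \lnot b \lor \lnot d))) \land a)   [De Morgan]
≡ (\lnot a \land ((b \land \lnot d) \lor (\lnot b \land d)) \land \lnot a) \lor ((a \lor ((\lnot b \lor d) \land (b \lor \lnot d))) \land a)   [double negation]
≡ (\lnot a \land b \land \lnot d \land \lnot a) \lor (\lnot a \land \lnot b \land d \land \lnot a) \lor (a \land a) \lor (\lnot b \land b \land a) \lor (\lnot b \land \lnot d \land a) \lor (d \land b \land a) \lor (d \land \lnot d \land a)   [distribute \land over \lor]
≡ (\lnot a \land b \land \lnot d) \lor (\lnot a \land \lnot b \land d) \lor a   [simplify]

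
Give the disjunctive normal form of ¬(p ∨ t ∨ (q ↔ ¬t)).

¬(p ∨ t ∨ (q ↔ ¬t))
= ¬(p ∨ t ∨ ((q → ¬t) ∧ (¬t → q)))   (eliminate ↔)
= ¬(p ∨ t ∨ ((¬q ∨ ¬t) ∧ (¬t → q)))   (eliminate →)
= ¬(p ∨ t ∨ ((¬q ∨ ¬t) ∧ (¬¬t ∨ q)))   (eliminate →)
= ¬p ∧ ¬t ∧ ¬((¬q ∨ ¬t) ∧ (¬¬t ∨ q))   (De Morgan)
= ¬p ∧ ¬t ∧ (¬(¬q ∨ ¬t) ∨ ¬(¬¬t ∨ q))   (De Morgan)
= ¬p ∧ ¬t ∧ ((¬¬q ∧ ¬¬t) ∨ ¬(¬¬t ∨ q))   (De Morgan)
= ¬p ∧ ¬t ∧ ((q ∧ ¬¬t) ∨ ¬(¬¬t ∨ q))   (double negation)
= ¬p ∧ ¬t ∧ ((q ∧ t) ∨ ¬(¬¬t ∨ q))   (double negation)
= ¬p ∧ ¬t ∧ ((q ∧ t) ∨ (¬¬¬t ∧ ¬q))   (De Morgan)
= ¬p ∧ ¬t ∧ ((q ∧ t) ∨ (¬t ∧ ¬q))   (double negation)
= (¬p ∧ ¬t ∧ q ∧ t) ∨ (¬p ∧ ¬t ∧ ¬t ∧ ¬q)   (distribute ∧ over ∨)
= ¬p ∧ ¬t ∧ ¬q   (simplify)

¬p ∧ ¬t ∧ ¬q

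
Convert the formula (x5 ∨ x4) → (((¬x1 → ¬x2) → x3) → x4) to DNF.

(x5 ∨ x4) → (((¬x1 → ¬x2) → x3) → x4)
≡ ¬(x5 ∨ x4) ∨ (((¬x1 → ¬x2) → x3) → x4)   [eliminate →]
≡ ¬(x5 ∨ x4) ∨ ¬((¬x1 → ¬x2) → x3) ∨ x4   [eliminate →]
≡ ¬(x5 ∨ x4) ∨ ¬(¬(¬x1 → ¬x2) ∨ x3) ∨ x4   [eliminate →]
≡ ¬(x5 ∨ x4) ∨ ¬(¬(¬¬x1 ∨ ¬x2) ∨ x3) ∨ x4   [eliminate →]
≡ (¬x5 ∧ ¬x4) ∨ ¬(¬(¬¬x1 ∨ ¬x2) ∨ x3) ∨ x4   [De Morgan]
≡ (¬x5 ∧ ¬x4) ∨ (¬¬(¬¬x1 ∨ ¬x2) ∧ ¬x3) ∨ x4   [De Morgan]
≡ (¬x5 ∧ ¬x4) ∨ ((¬¬x1 ∨ ¬x2) ∧ ¬x3) ∨ x4   [double negation]
≡ (¬x5 ∧ ¬x4) ∨ ((x1 ∨ ¬x2) ∧ ¬x3) ∨ x4   [double negation]
≡ (¬x5 ∧ ¬x4) ∨ (x1 ∧ ¬x3) ∨ (¬x2 ∧ ¬x3) ∨ x4   [distribute ∧ over ∨]

(¬x5 ∧ ¬x4) ∨ (x1 ∧ ¬x3) ∨ (¬x2 ∧ ¬x3) ∨ x4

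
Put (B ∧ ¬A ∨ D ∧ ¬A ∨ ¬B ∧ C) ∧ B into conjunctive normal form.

(¬A ∨ ¬B) ∧ (¬A ∨ C) ∧ B

(B ∧ ¬A ∨ D ∧ ¬A ∨ ¬B ∧ C) ∧ B
= (B ∨ D ∨ ¬B) ∧ (B ∨ D ∨ C) ∧ (B ∨ ¬A ∨ ¬B) ∧ (B ∨ ¬A ∨ C) ∧ (¬A ∨ D ∨ ¬B) ∧ (¬A ∨ D ∨ C) ∧ (¬A ∨ ¬A ∨ ¬B) ∧ (¬A ∨ ¬A ∨ C) ∧ B   (distribute ∨ over ∧)
= (¬A ∨ ¬B) ∧ (¬A ∨ C) ∧ B   (simplify)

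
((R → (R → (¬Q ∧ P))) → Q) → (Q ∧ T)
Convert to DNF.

(¬R ∧ ¬Q) ∨ (¬Q ∧ P) ∨ (Q ∧ T)

((R → (R → (¬Q ∧ P))) → Q) → (Q ∧ T)
⇔ ¬((R → (R → (¬Q ∧ P))) → Q) ∨ (Q ∧ T)
⇔ ¬(¬(R → (R → (¬Q ∧ P))) ∨ Q) ∨ (Q ∧ T)
⇔ ¬(¬(¬R ∨ (R → (¬Q ∧ P))) ∨ Q) ∨ (Q ∧ T)
⇔ ¬(¬(¬R ∨ ¬R ∨ (¬Q ∧ P)) ∨ Q) ∨ (Q ∧ T)
⇔ (¬¬(¬R ∨ ¬R ∨ (¬Q ∧ P)) ∧ ¬Q) ∨ (Q ∧ T)
⇔ ((¬R ∨ ¬R ∨ (¬Q ∧ P)) ∧ ¬Q) ∨ (Q ∧ T)
⇔ (¬R ∧ ¬Q) ∨ (¬R ∧ ¬Q) ∨ (¬Q ∧ P ∧ ¬Q) ∨ (Q ∧ T)
⇔ (¬R ∧ ¬Q) ∨ (¬Q ∧ P) ∨ (Q ∧ T)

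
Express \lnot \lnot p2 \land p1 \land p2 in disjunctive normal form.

\lnot \lnot p2 \land p1 \land p2
≡ p2 \land p1 \land p2   [double negation]
≡ p2 \land p1   [simplify]

p2 \land p1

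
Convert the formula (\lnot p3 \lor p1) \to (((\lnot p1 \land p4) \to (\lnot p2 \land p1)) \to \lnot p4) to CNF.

(\lnot p3 \lor p1) \to (((\lnot p1 \land p4) \to (\lnot p2 \land p1)) \to \lnot p4)
≡ \lnot (\lnot p3 \lor p1) \lor (((\lnot p1 \land p4) \to (\lnot p2 \land p1)) \to \lnot p4)   — eliminate \to
≡ \lnot (\lnot p3 \lor p1) \lor \lnot ((\lnot p1 \land p4) \to (\lnot p2 \land p1)) \lor \lnot p4   — eliminate \to
≡ \lnot (\lnot p3 \lor p1) \lor \lnot (\lnot (\lnot p1 \land p4) \lor (\lnot p2 \land p1)) \lor \lnot p4   — eliminate \to
≡ (\lnot \lnot p3 \land \lnot p1) \lor \lnot (\lnot (\lnot p1 \land p4) \lor (\lnot p2 \land p1)) \lor \lnot p4   — De Morgan
≡ (p3 \land \lnot p1) \lor \lnot (\lnot (\lnot p1 \land p4) \lor (\lnot p2 \land p1)) \lor \lnot p4   — double negation
≡ (p3 \land \lnot p1) \lor (\lnot \lnot (\lnot p1 \land p4) \land \lnot (\lnot p2 \land p1)) \lor \lnot p4   — De Morgan
≡ (p3 \land \lnot p1) \lor (\lnot p1 \land p4 \land \lnot (\lnot p2 \land p1)) \lor \lnot p4   — double negation
≡ (p3 \land \lnot p1) \lor (\lnot p1 \land p4 \land (\lnot \lnot p2 \lor \lnot p1)) \lor \lnot p4   — De Morgan
≡ (p3 \land \lnot p1) \lor (\lnot p1 \land p4 \land (p2 \lor \lnot p1)) \lor \lnot p4   — double negation
≡ (p3 \lor \lnot p1 \lor \lnot p4) \land (p3 \lor p4 \lor \lnot p4) \land (p3 \lor p2 \lor \lnot p1 \lor \lnot p4) \land (\lnot p1 \lor \lnot p1 \lor \lnot p4) \land (\lnot p1 \lor p4 \lor \lnot p4) \land (\lnot p1 \lor p2 \lor \lnot p1 \lor \lnot p4)   — distribute \lor over \land
≡ \lnot p1 \lor \lnot p4   — simplify

\lnot p1 \lor \lnot p4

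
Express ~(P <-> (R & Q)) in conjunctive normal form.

~(P <-> (R & Q))
⇔ ~((P -> (R & Q)) & ((R & Q) -> P))   [eliminate <->]
⇔ ~((~P | (R & Q)) & ((R & Q) -> P))   [eliminate ->]
⇔ ~((~P | (R & Q)) & (~(R & Q) | P))   [eliminate ->]
⇔ ~(~P | (R & Q)) | ~(~(R & Q) | P)   [De Morgan]
⇔ (~~P & ~(R & Q)) | ~(~(R & Q) | P)   [De Morgan]
⇔ (P & ~(R & Q)) | ~(~(R & Q) | P)   [double negation]
⇔ (P & (~R | ~Q)) | ~(~(R & Q) | P)   [De Morgan]
⇔ (P & (~R | ~Q)) | (~~(R & Q) & ~P)   [De Morgan]
⇔ (P & (~R | ~Q)) | (R & Q & ~P)   [double negation]
⇔ (P | R) & (P | Q) & (P | ~P) & (~R | ~Q | R) & (~R | ~Q | Q) & (~R | ~Q | ~P)   [distribute | over &]
⇔ (P | R) & (P | Q) & (~R | ~Q | ~P)   [simplify]

(P | R) & (P | Q) & (~R | ~Q | ~P)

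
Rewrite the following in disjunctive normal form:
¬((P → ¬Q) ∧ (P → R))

¬((P → ¬Q) ∧ (P → R))
≡ ¬((¬P ∨ ¬Q) ∧ (P → R))   [eliminate →]
≡ ¬((¬P ∨ ¬Q) ∧ (¬P ∨ R))   [eliminate →]
≡ ¬(¬P ∨ ¬Q) ∨ ¬(¬P ∨ R)   [De Morgan]
≡ ¬¬P ∧ ¬¬Q ∨ ¬(¬P ∨ R)   [De Morgan]
≡ P ∧ ¬¬Q ∨ ¬(¬P ∨ R)   [double negation]
≡ P ∧ Q ∨ ¬(¬P ∨ R)   [double negation]
≡ P ∧ Q ∨ ¬¬P ∧ ¬R   [De Morgan]
≡ P ∧ Q ∨ P ∧ ¬R   [double negation]

P ∧ Q ∨ P ∧ ¬R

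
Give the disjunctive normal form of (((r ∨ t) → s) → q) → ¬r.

(((r ∨ t) → s) → q) → ¬r
= ¬(((r ∨ t) → s) → q) ∨ ¬r
= ¬(¬((r ∨ t) → s) ∨ q) ∨ ¬r
= ¬(¬(¬(r ∨ t) ∨ s) ∨ q) ∨ ¬r
= (¬¬(¬(r ∨ t) ∨ s) ∧ ¬q) ∨ ¬r
= ((¬(r ∨ t) ∨ s) ∧ ¬q) ∨ ¬r
= (((¬r ∧ ¬t) ∨ s) ∧ ¬q) ∨ ¬r
= (¬r ∧ ¬t ∧ ¬q) ∨ (s ∧ ¬q) ∨ ¬r
= (s ∧ ¬q) ∨ ¬r

(s ∧ ¬q) ∨ ¬r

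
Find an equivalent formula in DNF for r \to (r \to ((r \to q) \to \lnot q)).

r \to (r \to ((r \to q) \to \lnot q))
≡ \lnot r \lor (r \to ((r \to q) \to \lnot q))
≡ \lnot r \lor \lnot r \lor ((r \to q) \to \lnot q)
≡ \lnot r \lor \lnot r \lor \lnot (r \to q) \lor \lnot q
≡ \lnot r \lor \lnot r \lor \lnot (\lnot r \lor q) \lor \lnot q
≡ \lnot r \lor \lnot r \lor (\lnot \lnot r \land \lnot q) \lor \lnot q
≡ \lnot r \lor \lnot r \lor (r \land \lnot q) \lor \lnot q
≡ \lnot r \lor \lnot q

\lnot r \lor \lnot q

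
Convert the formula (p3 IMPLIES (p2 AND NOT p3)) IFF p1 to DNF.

(p3 AND NOT p1) OR (p1 AND NOT p3)

(p3 IMPLIES (p2 AND NOT p3)) IFF p1
= ((p3 IMPLIES (p2 AND NOT p3)) IMPLIES p1) AND (p1 IMPLIES (p3 IMPLIES (p2 AND NOT p3)))   [eliminate IFF]
= (NOT (p3 IMPLIES (p2 AND NOT p3)) OR p1) AND (p1 IMPLIES (p3 IMPLIES (p2 AND NOT p3)))   [eliminate IMPLIES]
= (NOT (NOT p3 OR (p2 AND NOT p3)) OR p1) AND (p1 IMPLIES (p3 IMPLIES (p2 AND NOT p3)))   [eliminate IMPLIES]
= (NOT (NOT p3 OR (p2 AND NOT p3)) OR p1) AND (NOT p1 OR (p3 IMPLIES (p2 AND NOT p3)))   [eliminate IMPLIES]
= (NOT (NOT p3 OR (p2 AND NOT p3)) OR p1) AND (NOT p1 OR NOT p3 OR (p2 AND NOT p3))   [eliminate IMPLIES]
= ((NOT NOT p3 AND NOT (p2 AND NOT p3)) OR p1) AND (NOT p1 OR NOT p3 OR (p2 AND NOT p3))   [De Morgan]
= ((p3 AND NOT (p2 AND NOT p3)) OR p1) AND (NOT p1 OR NOT p3 OR (p2 AND NOT p3))   [double negation]
= ((p3 AND (NOT p2 OR NOT NOT p3)) OR p1) AND (NOT p1 OR NOT p3 OR (p2 AND NOT p3))   [De Morgan]
= ((p3 AND (NOT p2 OR p3)) OR p1) AND (NOT p1 OR NOT p3 OR (p2 AND NOT p3))   [double negation]
= (p3 AND NOT p2 AND NOT p1) OR (p3 AND NOT p2 AND NOT p3) OR (p3 AND NOT p2 AND p2 AND NOT p3) OR (p3 AND p3 AND NOT p1) OR (p3 AND p3 AND NOT p3) OR (p3 AND p3 AND p2 AND NOT p3) OR (p1 AND NOT p1) OR (p1 AND NOT p3) OR (p1 AND p2 AND NOT p3)   [distribute AND over OR]
= (p3 AND NOT p1) OR (p1 AND NOT p3)   [simplify]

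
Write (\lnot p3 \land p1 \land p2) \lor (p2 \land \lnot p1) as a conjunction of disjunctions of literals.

(\lnot p3 \lor \lnot p1) \land p2

(\lnot p3 \land p1 \land p2) \lor (p2 \land \lnot p1)
≡ (\lnot p3 \lor p2) \land (\lnot p3 \lor \lnot p1) \land (p1 \lor p2) \land (p1 \lor \lnot p1) \land (p2 \lor p2) \land (p2 \lor \lnot p1)   (distribute \lor over \land)
≡ (\lnot p3 \lor \lnot p1) \land p2   (simplify)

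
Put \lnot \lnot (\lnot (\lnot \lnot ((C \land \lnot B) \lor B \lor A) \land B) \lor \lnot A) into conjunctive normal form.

\lnot \lnot (\lnot (\lnot \lnot ((C \land \lnot B) \lor B \lor A) \land B) \lor \lnot A)
= \lnot (\lnot \lnot ((C \land \lnot B) \lor B \lor A) \land B) \lor \lnot A
= \lnot \lnot \lnot ((C \land \lnot B) \lor B \lor A) \lor \lnot B \lor \lnot A
= \lnot ((C \land \lnot B) \lor B \lor A) \lor \lnot B \lor \lnot A
= (\lnot (C \land \lnot B) \land \lnot B \land \lnot A) \lor \lnot B \lor \lnot A
= ((\lnot C \lor \lnot \lnot B) \land \lnot B \land \lnot A) \lor \lnot B \lor \lnot A
= ((\lnot C \lor B) \land \lnot B \land \lnot A) \lor \lnot B \lor \lnot A
= (\lnot C \lor B \lor \lnot B \lor \lnot A) \land (\lnot B \lor \lnot B \lor \lnot A) \land (\lnot A \lor \lnot B \lor \lnot A)
= \lnot B \lor \lnot A

\lnot B \lor \lnot A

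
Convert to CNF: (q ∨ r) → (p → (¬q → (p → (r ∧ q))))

(q ∨ r) → (p → (¬q → (p → (r ∧ q))))
⇔ ¬(q ∨ r) ∨ (p → (¬q → (p → (r ∧ q))))   (eliminate →)
⇔ ¬(q ∨ r) ∨ ¬p ∨ (¬q → (p → (r ∧ q)))   (eliminate →)
⇔ ¬(q ∨ r) ∨ ¬p ∨ ¬¬q ∨ (p → (r ∧ q))   (eliminate →)
⇔ ¬(q ∨ r) ∨ ¬p ∨ ¬¬q ∨ ¬p ∨ (r ∧ q)   (eliminate →)
⇔ (¬q ∧ ¬r) ∨ ¬p ∨ ¬¬q ∨ ¬p ∨ (r ∧ q)   (De Morgan)
⇔ (¬q ∧ ¬r) ∨ ¬p ∨ q ∨ ¬p ∨ (r ∧ q)   (double negation)
⇔ (¬q ∨ ¬p ∨ q ∨ ¬p ∨ r) ∧ (¬q ∨ ¬p ∨ q ∨ ¬p ∨ q) ∧ (¬r ∨ ¬p ∨ q ∨ ¬p ∨ r) ∧ (¬r ∨ ¬p ∨ q ∨ ¬p ∨ q)   (distribute ∨ over ∧)
⇔ ¬r ∨ ¬p ∨ q   (simplify)

¬r ∨ ¬p ∨ q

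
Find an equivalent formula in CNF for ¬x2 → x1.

x2 ∨ x1

¬x2 → x1
⇔ ¬¬x2 ∨ x1
⇔ x2 ∨ x1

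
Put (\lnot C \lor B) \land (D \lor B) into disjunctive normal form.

(\lnot C \land D) \lor B

(\lnot C \lor B) \land (D \lor B)
≡ (\lnot C \land D) \lor (\lnot C \land B) \lor (B \land D) \lor (B \land B)   [distribute \land over \lor]
≡ (\lnot C \land D) \lor B   [simplify]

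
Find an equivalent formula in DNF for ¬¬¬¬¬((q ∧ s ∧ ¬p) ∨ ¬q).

¬¬¬¬¬((q ∧ s ∧ ¬p) ∨ ¬q)
= ¬¬¬((q ∧ s ∧ ¬p) ∨ ¬q)   (double negation)
= ¬((q ∧ s ∧ ¬p) ∨ ¬q)   (double negation)
= ¬(q ∧ s ∧ ¬p) ∧ ¬¬q   (De Morgan)
= (¬q ∨ ¬s ∨ ¬¬p) ∧ ¬¬q   (De Morgan)
= (¬q ∨ ¬s ∨ p) ∧ ¬¬q   (double negation)
= (¬q ∨ ¬s ∨ p) ∧ q   (double negation)
= (¬q ∧ q) ∨ (¬s ∧ q) ∨ (p ∧ q)   (distribute ∧ over ∨)
= (¬s ∧ q) ∨ (p ∧ q)   (simplify)

(¬s ∧ q) ∨ (p ∧ q)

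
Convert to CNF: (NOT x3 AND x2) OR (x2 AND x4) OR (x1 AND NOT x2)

(NOT x3 AND x2) OR (x2 AND x4) OR (x1 AND NOT x2)
= (NOT x3 OR x2 OR x1) AND (NOT x3 OR x2 OR NOT x2) AND (NOT x3 OR x4 OR x1) AND (NOT x3 OR x4 OR NOT x2) AND (x2 OR x2 OR x1) AND (x2 OR x2 OR NOT x2) AND (x2 OR x4 OR x1) AND (x2 OR x4 OR NOT x2)   — distribute OR over AND
= (NOT x3 OR x4 OR x1) AND (NOT x3 OR x4 OR NOT x2) AND (x2 OR x1)   — simplify

(NOT x3 OR x4 OR x1) AND (NOT x3 OR x4 OR NOT x2) AND (x2 OR x1)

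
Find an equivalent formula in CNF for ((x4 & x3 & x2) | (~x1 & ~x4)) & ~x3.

(x4 | ~x1) & (x3 | ~x1) & (x3 | ~x4) & (x2 | ~x1) & (x2 | ~x4) & ~x3

((x4 & x3 & x2) | (~x1 & ~x4)) & ~x3
⇔ (x4 | ~x1) & (x4 | ~x4) & (x3 | ~x1) & (x3 | ~x4) & (x2 | ~x1) & (x2 | ~x4) & ~x3   (distribute | over &)
⇔ (x4 | ~x1) & (x3 | ~x1) & (x3 | ~x4) & (x2 | ~x1) & (x2 | ~x4) & ~x3   (simplify)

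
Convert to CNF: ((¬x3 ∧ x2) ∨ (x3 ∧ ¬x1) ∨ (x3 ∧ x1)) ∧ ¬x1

((¬x3 ∧ x2) ∨ (x3 ∧ ¬x1) ∨ (x3 ∧ x1)) ∧ ¬x1
⇔ (¬x3 ∨ x3 ∨ x3) ∧ (¬x3 ∨ x3 ∨ x1) ∧ (¬x3 ∨ ¬x1 ∨ x3) ∧ (¬x3 ∨ ¬x1 ∨ x1) ∧ (x2 ∨ x3 ∨ x3) ∧ (x2 ∨ x3 ∨ x1) ∧ (x2 ∨ ¬x1 ∨ x3) ∧ (x2 ∨ ¬x1 ∨ x1) ∧ ¬x1   [distribute ∨ over ∧]
⇔ (x2 ∨ x3) ∧ ¬x1   [simplify]

(x2 ∨ x3) ∧ ¬x1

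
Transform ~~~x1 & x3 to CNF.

~~~x1 & x3
≡ ~x1 & x3   [double negation]

~x1 & x3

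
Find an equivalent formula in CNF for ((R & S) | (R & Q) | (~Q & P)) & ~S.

((R & S) | (R & Q) | (~Q & P)) & ~S
≡ (R | R | ~Q) & (R | R | P) & (R | Q | ~Q) & (R | Q | P) & (S | R | ~Q) & (S | R | P) & (S | Q | ~Q) & (S | Q | P) & ~S   [distribute | over &]
≡ (R | ~Q) & (R | P) & (S | Q | P) & ~S   [simplify]

(R | ~Q) & (R | P) & (S | Q | P) & ~S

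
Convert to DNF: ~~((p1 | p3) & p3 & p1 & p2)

~~((p1 | p3) & p3 & p1 & p2)
≡ (p1 | p3) & p3 & p1 & p2   (double negation)
≡ (p1 & p3 & p1 & p2) | (p3 & p3 & p1 & p2)   (distribute & over |)
≡ p1 & p3 & p2   (simplify)

p1 & p3 & p2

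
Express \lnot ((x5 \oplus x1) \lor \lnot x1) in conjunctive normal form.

\lnot ((x5 \oplus x1) \lor \lnot x1)
⇔ \lnot (((x5 \lor x1) \land \lnot (x5 \land x1)) \lor \lnot x1)
⇔ \lnot ((x5 \lor x1) \land \lnot (x5 \land x1)) \land \lnot \lnot x1
⇔ (\lnot (x5 \lor x1) \lor \lnot \lnot (x5 \land x1)) \land \lnot \lnot x1
⇔ ((\lnot x5 \land \lnot x1) \lor \lnot \lnot (x5 \land x1)) \land \lnot \lnot x1
⇔ ((\lnot x5 \land \lnot x1) \lor (x5 \land x1)) \land \lnot \lnot x1
⇔ ((\lnot x5 \land \lnot x1) \lor (x5 \land x1)) \land x1
⇔ (\lnot x5 \lor x5) \land (\lnot x5 \lor x1) \land (\lnot x1 \lor x5) \land (\lnot x1 \lor x1) \land x1
⇔ (\lnot x1 \lor x5) \land x1

(\lnot x1 \lor x5) \land x1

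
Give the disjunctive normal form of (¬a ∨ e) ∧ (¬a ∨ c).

(¬a ∨ e) ∧ (¬a ∨ c)
≡ (¬a ∧ ¬a) ∨ (¬a ∧ c) ∨ (e ∧ ¬a) ∨ (e ∧ c)   — distribute ∧ over ∨
≡ ¬a ∨ (e ∧ c)   — simplify

¬a ∨ (e ∧ c)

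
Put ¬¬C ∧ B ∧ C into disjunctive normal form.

¬¬C ∧ B ∧ C
≡ C ∧ B ∧ C   [double negation]
≡ C ∧ B   [simplify]

C ∧ B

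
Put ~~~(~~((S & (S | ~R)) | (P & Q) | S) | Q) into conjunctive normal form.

~~~(~~((S & (S | ~R)) | (P & Q) | S) | Q)
≡ ~(~~((S & (S | ~R)) | (P & Q) | S) | Q)   (double negation)
≡ ~~~((S & (S | ~R)) | (P & Q) | S) & ~Q   (De Morgan)
≡ ~((S & (S | ~R)) | (P & Q) | S) & ~Q   (double negation)
≡ ~(S & (S | ~R)) & ~(P & Q) & ~S & ~Q   (De Morgan)
≡ (~S | ~(S | ~R)) & ~(P & Q) & ~S & ~Q   (De Morgan)
≡ (~S | (~S & ~~R)) & ~(P & Q) & ~S & ~Q   (De Morgan)
≡ (~S | (~S & R)) & ~(P & Q) & ~S & ~Q   (double negation)
≡ (~S | (~S & R)) & (~P | ~Q) & ~S & ~Q   (De Morgan)
≡ (~S | ~S) & (~S | R) & (~P | ~Q) & ~S & ~Q   (distribute | over &)
≡ ~S & ~Q   (simplify)

~S & ~Q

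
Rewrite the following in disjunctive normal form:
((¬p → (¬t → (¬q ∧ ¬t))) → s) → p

(t ∧ ¬s) ∨ (¬q ∧ ¬t ∧ ¬s) ∨ p

((¬p → (¬t → (¬q ∧ ¬t))) → s) → p
= ¬((¬p → (¬t → (¬q ∧ ¬t))) → s) ∨ p   [eliminate →]
= ¬(¬(¬p → (¬t → (¬q ∧ ¬t))) ∨ s) ∨ p   [eliminate →]
= ¬(¬(¬¬p ∨ (¬t → (¬q ∧ ¬t))) ∨ s) ∨ p   [eliminate →]
= ¬(¬(¬¬p ∨ ¬¬t ∨ (¬q ∧ ¬t)) ∨ s) ∨ p   [eliminate →]
= (¬¬(¬¬p ∨ ¬¬t ∨ (¬q ∧ ¬t)) ∧ ¬s) ∨ p   [De Morgan]
= ((¬¬p ∨ ¬¬t ∨ (¬q ∧ ¬t)) ∧ ¬s) ∨ p   [double negation]
= ((p ∨ ¬¬t ∨ (¬q ∧ ¬t)) ∧ ¬s) ∨ p   [double negation]
= ((p ∨ t ∨ (¬q ∧ ¬t)) ∧ ¬s) ∨ p   [double negation]
= (p ∧ ¬s) ∨ (t ∧ ¬s) ∨ (¬q ∧ ¬t ∧ ¬s) ∨ p   [distribute ∧ over ∨]
= (t ∧ ¬s) ∨ (¬q ∧ ¬t ∧ ¬s) ∨ p   [simplify]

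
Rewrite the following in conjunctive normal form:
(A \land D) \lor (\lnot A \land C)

(A \land D) \lor (\lnot A \land C)
= (A \lor \lnot A) \land (A \lor C) \land (D \lor \lnot A) \land (D \lor C)   — distribute \lor over \land
= (A \lor C) \land (D \lor \lnot A) \land (D \lor C)   — simplify

(A \lor C) \land (D \lor \lnot A) \land (D \lor C)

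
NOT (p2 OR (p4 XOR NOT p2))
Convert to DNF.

NOT (p2 OR (p4 XOR NOT p2))
⇔ NOT (p2 OR (p4 AND NOT NOT p2) OR (NOT p4 AND NOT p2))   — expand XOR
⇔ NOT p2 AND NOT (p4 AND NOT NOT p2) AND NOT (NOT p4 AND NOT p2)   — De Morgan
⇔ NOT p2 AND (NOT p4 OR NOT NOT NOT p2) AND NOT (NOT p4 AND NOT p2)   — De Morgan
⇔ NOT p2 AND (NOT p4 OR NOT p2) AND NOT (NOT p4 AND NOT p2)   — double negation
⇔ NOT p2 AND (NOT p4 OR NOT p2) AND (NOT NOT p4 OR NOT NOT p2)   — De Morgan
⇔ NOT p2 AND (NOT p4 OR NOT p2) AND (p4 OR NOT NOT p2)   — double negation
⇔ NOT p2 AND (NOT p4 OR NOT p2) AND (p4 OR p2)   — double negation
⇔ (NOT p2 AND NOT p4 AND p4) OR (NOT p2 AND NOT p4 AND p2) OR (NOT p2 AND NOT p2 AND p4) OR (NOT p2 AND NOT p2 AND p2)   — distribute AND over OR
⇔ NOT p2 AND p4   — simplify

NOT p2 AND p4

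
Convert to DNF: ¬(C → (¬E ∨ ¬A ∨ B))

C ∧ E ∧ A ∧ ¬B

¬(C → (¬E ∨ ¬A ∨ B))
≡ ¬(¬C ∨ ¬E ∨ ¬A ∨ B)   [eliminate →]
≡ ¬¬C ∧ ¬¬E ∧ ¬¬A ∧ ¬B   [De Morgan]
≡ C ∧ ¬¬E ∧ ¬¬A ∧ ¬B   [double negation]
≡ C ∧ E ∧ ¬¬A ∧ ¬B   [double negation]
≡ C ∧ E ∧ A ∧ ¬B   [double negation]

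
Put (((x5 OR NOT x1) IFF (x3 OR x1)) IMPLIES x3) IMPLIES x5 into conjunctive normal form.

(((x5 OR NOT x1) IFF (x3 OR x1)) IMPLIES x3) IMPLIES x5
= NOT (((x5 OR NOT x1) IFF (x3 OR x1)) IMPLIES x3) OR x5   — eliminate IMPLIES
= NOT (NOT ((x5 OR NOT x1) IFF (x3 OR x1)) OR x3) OR x5   — eliminate IMPLIES
= NOT (NOT (((x5 OR NOT x1) IMPLIES (x3 OR x1)) AND ((x3 OR x1) IMPLIES (x5 OR NOT x1))) OR x3) OR x5   — eliminate IFF
= NOT (NOT ((NOT (x5 OR NOT x1) OR x3 OR x1) AND ((x3 OR x1) IMPLIES (x5 OR NOT x1))) OR x3) OR x5   — eliminate IMPLIES
= NOT (NOT ((NOT (x5 OR NOT x1) OR x3 OR x1) AND (NOT (x3 OR x1) OR x5 OR NOT x1)) OR x3) OR x5   — eliminate IMPLIES
= (NOT NOT ((NOT (x5 OR NOT x1) OR x3 OR x1) AND (NOT (x3 OR x1) OR x5 OR NOT x1)) AND NOT x3) OR x5   — De Morgan
= ((NOT (x5 OR NOT x1) OR x3 OR x1) AND (NOT (x3 OR x1) OR x5 OR NOT x1) AND NOT x3) OR x5   — double negation
= (((NOT x5 AND NOT NOT x1) OR x3 OR x1) AND (NOT (x3 OR x1) OR x5 OR NOT x1) AND NOT x3) OR x5   — De Morgan
= (((NOT x5 AND x1) OR x3 OR x1) AND (NOT (x3 OR x1) OR x5 OR NOT x1) AND NOT x3) OR x5   — double negation
= (((NOT x5 AND x1) OR x3 OR x1) AND ((NOT x3 AND NOT x1) OR x5 OR NOT x1) AND NOT x3) OR x5   — De Morgan
= (NOT x5 OR x3 OR x1 OR x5) AND (x1 OR x3 OR x1 OR x5) AND (NOT x3 OR x5 OR NOT x1 OR x5) AND (NOT x1 OR x5 OR NOT x1 OR x5) AND (NOT x3 OR x5)   — distribute OR over AND
= (x1 OR x3 OR x5) AND (NOT x1 OR x5) AND (NOT x3 OR x5)   — simplify

(x1 OR x3 OR x5) AND (NOT x1 OR x5) AND (NOT x3 OR x5)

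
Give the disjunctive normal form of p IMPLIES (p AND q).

p IMPLIES (p AND q)
≡ NOT p OR (p AND q)   [eliminate IMPLIES]

NOT p OR (p AND q)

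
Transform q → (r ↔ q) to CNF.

¬q ∨ r

q → (r ↔ q)
≡ ¬q ∨ (r ↔ q)   — eliminate →
≡ ¬q ∨ ((r → q) ∧ (q → r))   — eliminate ↔
≡ ¬q ∨ ((¬r ∨ q) ∧ (q → r))   — eliminate →
≡ ¬q ∨ ((¬r ∨ q) ∧ (¬q ∨ r))   — eliminate →
≡ (¬q ∨ ¬r ∨ q) ∧ (¬q ∨ ¬q ∨ r)   — distribute ∨ over ∧
≡ ¬q ∨ r   — simplify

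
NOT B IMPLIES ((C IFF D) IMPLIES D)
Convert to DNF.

B OR (C AND NOT D) OR D

NOT B IMPLIES ((C IFF D) IMPLIES D)
⇔ NOT NOT B OR ((C IFF D) IMPLIES D)
⇔ NOT NOT B OR NOT (C IFF D) OR D
⇔ NOT NOT B OR NOT ((C IMPLIES D) AND (D IMPLIES C)) OR D
⇔ NOT NOT B OR NOT ((NOT C OR D) AND (D IMPLIES C)) OR D
⇔ NOT NOT B OR NOT ((NOT C OR D) AND (NOT D OR C)) OR D
⇔ B OR NOT ((NOT C OR D) AND (NOT D OR C)) OR D
⇔ B OR NOT (NOT C OR D) OR NOT (NOT D OR C) OR D
⇔ B OR (NOT NOT C AND NOT D) OR NOT (NOT D OR C) OR D
⇔ B OR (C AND NOT D) OR NOT (NOT D OR C) OR D
⇔ B OR (C AND NOT D) OR (NOT NOT D AND NOT C) OR D
⇔ B OR (C AND NOT D) OR (D AND NOT C) OR D
⇔ B OR (C AND NOT D) OR D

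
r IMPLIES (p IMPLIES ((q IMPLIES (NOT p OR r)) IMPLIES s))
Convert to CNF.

NOT r OR NOT p OR s

r IMPLIES (p IMPLIES ((q IMPLIES (NOT p OR r)) IMPLIES s))
≡ NOT r OR (p IMPLIES ((q IMPLIES (NOT p OR r)) IMPLIES s))   — eliminate IMPLIES
≡ NOT r OR NOT p OR ((q IMPLIES (NOT p OR r)) IMPLIES s)   — eliminate IMPLIES
≡ NOT r OR NOT p OR NOT (q IMPLIES (NOT p OR r)) OR s   — eliminate IMPLIES
≡ NOT r OR NOT p OR NOT (NOT q OR NOT p OR r) OR s   — eliminate IMPLIES
≡ NOT r OR NOT p OR (NOT NOT q AND NOT NOT p AND NOT r) OR s   — De Morgan
≡ NOT r OR NOT p OR (q AND NOT NOT p AND NOT r) OR s   — double negation
≡ NOT r OR NOT p OR (q AND p AND NOT r) OR s   — double negation
≡ (NOT r OR NOT p OR q OR s) AND (NOT r OR NOT p OR p OR s) AND (NOT r OR NOT p OR NOT r OR s)   — distribute OR over AND
≡ NOT r OR NOT p OR s   — simplify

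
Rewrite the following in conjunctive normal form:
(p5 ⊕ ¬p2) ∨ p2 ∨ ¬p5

(p5 ⊕ ¬p2) ∨ p2 ∨ ¬p5
= ((p5 ∨ ¬p2) ∧ ¬(p5 ∧ ¬p2)) ∨ p2 ∨ ¬p5   (expand ⊕)
= ((p5 ∨ ¬p2) ∧ (¬p5 ∨ ¬¬p2)) ∨ p2 ∨ ¬p5   (De Morgan)
= ((p5 ∨ ¬p2) ∧ (¬p5 ∨ p2)) ∨ p2 ∨ ¬p5   (double negation)
= (p5 ∨ ¬p2 ∨ p2 ∨ ¬p5) ∧ (¬p5 ∨ p2 ∨ p2 ∨ ¬p5)   (distribute ∨ over ∧)
= ¬p5 ∨ p2   (simplify)

¬p5 ∨ p2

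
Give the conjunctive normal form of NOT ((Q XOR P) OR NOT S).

(NOT Q OR P) AND (NOT P OR Q) AND S

NOT ((Q XOR P) OR NOT S)
⇔ NOT (((Q OR P) AND NOT (Q AND P)) OR NOT S)   (expand XOR)
⇔ NOT ((Q OR P) AND NOT (Q AND P)) AND NOT NOT S   (De Morgan)
⇔ (NOT (Q OR P) OR NOT NOT (Q AND P)) AND NOT NOT S   (De Morgan)
⇔ ((NOT Q AND NOT P) OR NOT NOT (Q AND P)) AND NOT NOT S   (De Morgan)
⇔ ((NOT Q AND NOT P) OR (Q AND P)) AND NOT NOT S   (double negation)
⇔ ((NOT Q AND NOT P) OR (Q AND P)) AND S   (double negation)
⇔ (NOT Q OR Q) AND (NOT Q OR P) AND (NOT P OR Q) AND (NOT P OR P) AND S   (distribute OR over AND)
⇔ (NOT Q OR P) AND (NOT P OR Q) AND S   (simplify)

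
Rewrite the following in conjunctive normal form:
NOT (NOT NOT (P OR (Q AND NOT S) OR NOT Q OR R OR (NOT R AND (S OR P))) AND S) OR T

NOT (NOT NOT (P OR (Q AND NOT S) OR NOT Q OR R OR (NOT R AND (S OR P))) AND S) OR T
= NOT NOT NOT (P OR (Q AND NOT S) OR NOT Q OR R OR (NOT R AND (S OR P))) OR NOT S OR T   [De Morgan]
= NOT (P OR (Q AND NOT S) OR NOT Q OR R OR (NOT R AND (S OR P))) OR NOT S OR T   [double negation]
= (NOT P AND NOT (Q AND NOT S) AND NOT NOT Q AND NOT R AND NOT (NOT R AND (S OR P))) OR NOT S OR T   [De Morgan]
= (NOT P AND (NOT Q OR NOT NOT S) AND NOT NOT Q AND NOT R AND NOT (NOT R AND (S OR P))) OR NOT S OR T   [De Morgan]
= (NOT P AND (NOT Q OR S) AND NOT NOT Q AND NOT R AND NOT (NOT R AND (S OR P))) OR NOT S OR T   [double negation]
= (NOT P AND (NOT Q OR S) AND Q AND NOT R AND NOT (NOT R AND (S OR P))) OR NOT S OR T   [double negation]
= (NOT P AND (NOT Q OR S) AND Q AND NOT R AND (NOT NOT R OR NOT (S OR P))) OR NOT S OR T   [De Morgan]
= (NOT P AND (NOT Q OR S) AND Q AND NOT R AND (R OR NOT (S OR P))) OR NOT S OR T   [double negation]
= (NOT P AND (NOT Q OR S) AND Q AND NOT R AND (R OR (NOT S AND NOT P))) OR NOT S OR T   [De Morgan]
= (NOT P OR NOT S OR T) AND (NOT Q OR S OR NOT S OR T) AND (Q OR NOT S OR T) AND (NOT R OR NOT S OR T) AND (R OR NOT S OR NOT S OR T) AND (R OR NOT P OR NOT S OR T)   [distribute OR over AND]
= (NOT P OR NOT S OR T) AND (Q OR NOT S OR T) AND (NOT R OR NOT S OR T) AND (R OR NOT S OR T)   [simplify]

(NOT P OR NOT S OR T) AND (Q OR NOT S OR T) AND (NOT R OR NOT S OR T) AND (R OR NOT S OR T)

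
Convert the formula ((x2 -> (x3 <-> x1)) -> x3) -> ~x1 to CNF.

((x2 -> (x3 <-> x1)) -> x3) -> ~x1
= ~((x2 -> (x3 <-> x1)) -> x3) | ~x1
= ~(~(x2 -> (x3 <-> x1)) | x3) | ~x1
= ~(~(~x2 | (x3 <-> x1)) | x3) | ~x1
= ~(~(~x2 | ((x3 -> x1) & (x1 -> x3))) | x3) | ~x1
= ~(~(~x2 | ((~x3 | x1) & (x1 -> x3))) | x3) | ~x1
= ~(~(~x2 | ((~x3 | x1) & (~x1 | x3))) | x3) | ~x1
= (~~(~x2 | ((~x3 | x1) & (~x1 | x3))) & ~x3) | ~x1
= ((~x2 | ((~x3 | x1) & (~x1 | x3))) & ~x3) | ~x1
= (~x2 | ~x3 | x1 | ~x1) & (~x2 | ~x1 | x3 | ~x1) & (~x3 | ~x1)
= (~x2 | ~x1 | x3) & (~x3 | ~x1)

(~x2 | ~x1 | x3) & (~x3 | ~x1)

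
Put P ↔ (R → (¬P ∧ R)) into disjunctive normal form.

¬R ∧ P

P ↔ (R → (¬P ∧ R))
= (P → (R → (¬P ∧ R))) ∧ ((R → (¬P ∧ R)) → P)   — eliminate ↔
= (¬P ∨ (R → (¬P ∧ R))) ∧ ((R → (¬P ∧ R)) → P)   — eliminate →
= (¬P ∨ ¬R ∨ (¬P ∧ R)) ∧ ((R → (¬P ∧ R)) → P)   — eliminate →
= (¬P ∨ ¬R ∨ (¬P ∧ R)) ∧ (¬(R → (¬P ∧ R)) ∨ P)   — eliminate →
= (¬P ∨ ¬R ∨ (¬P ∧ R)) ∧ (¬(¬R ∨ (¬P ∧ R)) ∨ P)   — eliminate →
= (¬P ∨ ¬R ∨ (¬P ∧ R)) ∧ ((¬¬R ∧ ¬(¬P ∧ R)) ∨ P)   — De Morgan
= (¬P ∨ ¬R ∨ (¬P ∧ R)) ∧ ((R ∧ ¬(¬P ∧ R)) ∨ P)   — double negation
= (¬P ∨ ¬R ∨ (¬P ∧ R)) ∧ ((R ∧ (¬¬P ∨ ¬R)) ∨ P)   — De Morgan
= (¬P ∨ ¬R ∨ (¬P ∧ R)) ∧ ((R ∧ (P ∨ ¬R)) ∨ P)   — double negation
= (¬P ∧ R ∧ P) ∨ (¬P ∧ R ∧ ¬R) ∨ (¬P ∧ P) ∨ (¬R ∧ R ∧ P) ∨ (¬R ∧ R ∧ ¬R) ∨ (¬R ∧ P) ∨ (¬P ∧ R ∧ R ∧ P) ∨ (¬P ∧ R ∧ R ∧ ¬R) ∨ (¬P ∧ R ∧ P)   — distribute ∧ over ∨
= ¬R ∧ P   — simplify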